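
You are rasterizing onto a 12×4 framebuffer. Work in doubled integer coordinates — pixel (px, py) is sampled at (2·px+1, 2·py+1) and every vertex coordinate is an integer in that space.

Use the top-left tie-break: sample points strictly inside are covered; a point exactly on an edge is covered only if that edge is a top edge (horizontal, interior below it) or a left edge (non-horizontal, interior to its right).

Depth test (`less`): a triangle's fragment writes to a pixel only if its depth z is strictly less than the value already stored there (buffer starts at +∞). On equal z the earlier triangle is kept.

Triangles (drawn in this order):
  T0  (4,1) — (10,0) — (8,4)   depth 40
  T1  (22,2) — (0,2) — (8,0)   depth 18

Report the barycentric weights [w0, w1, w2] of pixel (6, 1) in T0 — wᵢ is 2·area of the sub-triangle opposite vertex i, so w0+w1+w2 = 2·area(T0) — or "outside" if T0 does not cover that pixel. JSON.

T0:
  2·area = 22
  edge (4, 1)→(10, 0): d=(6,-1) top-left  bias=+0
  edge (10, 0)→(8, 4): d=(-2,4) right/bottom  bias=-1
  edge (8, 4)→(4, 1): d=(-4,-3) top-left  bias=+0
    (2,0)@(5, 1): e=[1,18,3] → X
    (3,0)@(7, 1): e=[3,10,9] → X
    (4,0)@(9, 1): e=[5,2,15] → X
    (5,0)@(11, 1): e=[7,-6,21] → .
    (2,1)@(5, 3): e=[13,14,-5] → .
    (3,1)@(7, 3): e=[15,6,1] → X
    (4,1)@(9, 3): e=[17,-2,7] → .
    (3,2)@(7, 5): e=[27,2,-7] → .
  covered (4 px):
    . . X X X . . . . . . .
    . . . X . . . . . . . .
    . . . . . . . . . . . .
    . . . . . . . . . . . .
T1:
  2·area = 44
  edge (22, 2)→(0, 2): d=(-22,0) right/bottom  bias=-1
  edge (0, 2)→(8, 0): d=(8,-2) top-left  bias=+0
  edge (8, 0)→(22, 2): d=(14,2) right/bottom  bias=-1
    (2,0)@(5, 1): e=[22,2,20] → X
    (3,0)@(7, 1): e=[22,6,16] → X
    (4,0)@(9, 1): e=[22,10,12] → X
    (5,0)@(11, 1): e=[22,14,8] → X
    (6,0)@(13, 1): e=[22,18,4] → X
    (7,0)@(15, 1): e=[22,22,0] → .  [on edge]
    (2,1)@(5, 3): e=[-22,18,48] → .
    (3,1)@(7, 3): e=[-22,22,44] → .
    (4,1)@(9, 3): e=[-22,26,40] → .
    (5,1)@(11, 3): e=[-22,30,36] → .
    (6,1)@(13, 3): e=[-22,34,32] → .
  covered (5 px):
    . . X X X X X . . . . .
    . . . . . . . . . . . .
    . . . . . . . . . . . .
    . . . . . . . . . . . .

Final: "outside"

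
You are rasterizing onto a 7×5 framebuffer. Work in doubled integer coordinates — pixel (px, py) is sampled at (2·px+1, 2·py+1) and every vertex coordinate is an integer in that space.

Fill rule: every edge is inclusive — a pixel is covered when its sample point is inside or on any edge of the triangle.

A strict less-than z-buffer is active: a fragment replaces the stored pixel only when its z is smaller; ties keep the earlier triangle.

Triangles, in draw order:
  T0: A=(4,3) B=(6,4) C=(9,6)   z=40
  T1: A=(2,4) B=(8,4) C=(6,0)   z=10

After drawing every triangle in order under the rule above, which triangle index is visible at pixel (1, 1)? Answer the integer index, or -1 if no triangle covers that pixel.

T0:
  2·area = 1
  edge (4, 3)→(6, 4): d=(2,1) inclusive
  edge (6, 4)→(9, 6): d=(3,2) inclusive
  edge (9, 6)→(4, 3): d=(-5,-3) inclusive
  covered (0 px):
    · · · · · · ·
    · · · · · · ·
    · · · · · · ·
    · · · · · · ·
    · · · · · · ·
T1:
  2·area = 24  (B↔C swapped to make it positive)
  edge (2, 4)→(6, 0): d=(4,-4) inclusive
  edge (6, 0)→(8, 4): d=(2,4) inclusive
  edge (8, 4)→(2, 4): d=(-6,0) inclusive
    (2,0)@(5, 1): e=[0,6,18] → #  [on edge]
    (3,0)@(7, 1): e=[8,-2,18] → ·
    (1,1)@(3, 3): e=[0,18,6] → #  [on edge]
    (3,1)@(7, 3): e=[16,2,6] → #
    (4,1)@(9, 3): e=[24,-6,6] → ·
    (0,2)@(1, 5): e=[0,30,-6] → ·  [on edge]
    (1,2)@(3, 5): e=[8,22,-6] → ·
    (2,2)@(5, 5): e=[16,14,-6] → ·
    (3,2)@(7, 5): e=[24,6,-6] → ·
  covered (4 px):
    · · # · · · ·
    · # # # · · ·
    · · · · · · ·
    · · · · · · ·
    · · · · · · ·

Z-buffer (winner per pixel, '.' = empty):
  . . 1 . . . .
  . 1 1 1 . . .
  . . . . . . .
  . . . . . . .
  . . . . . . .

Result: 1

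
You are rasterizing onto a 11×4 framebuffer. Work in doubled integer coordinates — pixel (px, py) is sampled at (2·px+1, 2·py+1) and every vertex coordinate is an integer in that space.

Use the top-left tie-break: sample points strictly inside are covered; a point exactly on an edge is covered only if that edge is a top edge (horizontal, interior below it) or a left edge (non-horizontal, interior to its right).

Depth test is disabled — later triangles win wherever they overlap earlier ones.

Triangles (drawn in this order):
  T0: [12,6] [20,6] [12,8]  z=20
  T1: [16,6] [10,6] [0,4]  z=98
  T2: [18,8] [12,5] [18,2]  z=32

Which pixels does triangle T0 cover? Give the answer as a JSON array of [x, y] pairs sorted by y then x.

T0:
  2·area = 16
  edge (12, 6)→(20, 6): d=(8,0) top-left  bias=+0
  edge (20, 6)→(12, 8): d=(-8,2) right/bottom  bias=-1
  edge (12, 8)→(12, 6): d=(0,-2) top-left  bias=+0
    (6,3)@(13, 7): e=[8,6,2] → X
    (7,3)@(15, 7): e=[8,2,6] → X
    (8,3)@(17, 7): e=[8,-2,10] → .
  covered (2 px):
    . . . . . . . . . . .
    . . . . . . . . . . .
    . . . . . . . . . . .
    . . . . . . X X . . .
T1:
  2·area = 12
  edge (16, 6)→(10, 6): d=(-6,0) right/bottom  bias=-1
  edge (10, 6)→(0, 4): d=(-10,-2) top-left  bias=+0
  edge (0, 4)→(16, 6): d=(16,2) right/bottom  bias=-1
    (2,2)@(5, 5): e=[6,0,6] → X  [on edge]
    (3,2)@(7, 5): e=[6,4,2] → X
    (4,2)@(9, 5): e=[6,8,-2] → .
    (2,3)@(5, 7): e=[-6,-20,38] → .
    (3,3)@(7, 7): e=[-6,-16,34] → .
    (7,3)@(15, 7): e=[-6,0,18] → .  [on edge]
  covered (2 px):
    . . . . . . . . . . .
    . . . . . . . . . . .
    . . X X . . . . . . .
    . . . . . . . . . . .
T2:
  2·area = 36
  edge (18, 8)→(12, 5): d=(-6,-3) top-left  bias=+0
  edge (12, 5)→(18, 2): d=(6,-3) top-left  bias=+0
  edge (18, 2)→(18, 8): d=(0,6) right/bottom  bias=-1
    (8,1)@(17, 3): e=[27,3,6] → X
    (9,1)@(19, 3): e=[33,9,-6] → .
    (6,2)@(13, 5): e=[3,3,30] → X
    (7,2)@(15, 5): e=[9,9,18] → X
    (9,2)@(19, 5): e=[21,21,-6] → .
    (6,3)@(13, 7): e=[-9,15,30] → .
    (7,3)@(15, 7): e=[-3,21,18] → .
    (8,3)@(17, 7): e=[3,27,6] → X
    (9,3)@(19, 7): e=[9,33,-6] → .
  covered (5 px):
    . . . . . . . . . . .
    . . . . . . . . X . .
    . . . . . . X X X . .
    . . . . . . . . X . .

Answer: [[6,3],[7,3]]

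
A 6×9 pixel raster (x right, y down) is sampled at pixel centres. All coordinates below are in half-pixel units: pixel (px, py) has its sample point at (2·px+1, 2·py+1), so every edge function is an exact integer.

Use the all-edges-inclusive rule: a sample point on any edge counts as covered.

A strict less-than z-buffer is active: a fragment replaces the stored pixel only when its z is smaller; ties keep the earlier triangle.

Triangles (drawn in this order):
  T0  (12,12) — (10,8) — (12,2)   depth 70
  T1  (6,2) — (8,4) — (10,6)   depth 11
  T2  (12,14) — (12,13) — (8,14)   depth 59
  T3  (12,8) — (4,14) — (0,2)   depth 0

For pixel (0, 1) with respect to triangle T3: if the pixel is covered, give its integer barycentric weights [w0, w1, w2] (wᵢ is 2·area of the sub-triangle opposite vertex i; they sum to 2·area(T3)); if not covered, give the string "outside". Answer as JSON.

T0:
  2·area = 20
  edge (12, 12)→(10, 8): d=(-2,-4) inclusive
  edge (10, 8)→(12, 2): d=(2,-6) inclusive
  edge (12, 2)→(12, 12): d=(0,10) inclusive
    (5,2)@(11, 5): e=[10,0,10] → X  [on edge]
    (5,3)@(11, 7): e=[6,4,10] → X
    (5,4)@(11, 9): e=[2,8,10] → X
    (4,5)@(9, 11): e=[-10,0,30] → .  [on edge]
    (5,5)@(11, 11): e=[-2,12,10] → .
    (3,8)@(7, 17): e=[-30,0,50] → .  [on edge]
  covered (3 px):
    . . . . . .
    . . . . . .
    . . . . . X
    . . . . . X
    . . . . . X
    . . . . . .
    . . . . . .
    . . . . . .
    . . . . . .
T1:
  degenerate (2·area = 0) — covers nothing
T2:
  2·area = 4  (B↔C swapped to make it positive)
  edge (12, 14)→(8, 14): d=(-4,0) inclusive
  edge (8, 14)→(12, 13): d=(4,-1) inclusive
  edge (12, 13)→(12, 14): d=(0,1) inclusive
  covered (0 px):
    . . . . . .
    . . . . . .
    . . . . . .
    . . . . . .
    . . . . . .
    . . . . . .
    . . . . . .
    . . . . . .
    . . . . . .
T3:
  2·area = 120
  edge (12, 8)→(4, 14): d=(-8,6) inclusive
  edge (4, 14)→(0, 2): d=(-4,-12) inclusive
  edge (0, 2)→(12, 8): d=(12,6) inclusive
    (0,1)@(1, 3): e=[106,8,6] → X
    (1,1)@(3, 3): e=[94,32,-6] → .
    (0,2)@(1, 5): e=[90,0,30] → X  [on edge]
    (1,2)@(3, 5): e=[78,24,18] → X
    (2,2)@(5, 5): e=[66,48,6] → X
    (3,2)@(7, 5): e=[54,72,-6] → .
    (0,3)@(1, 7): e=[74,-8,54] → .
    (1,3)@(3, 7): e=[62,16,42] → X
    (3,3)@(7, 7): e=[38,64,18] → X
    (4,3)@(9, 7): e=[26,88,6] → X
    (5,3)@(11, 7): e=[14,112,-6] → .
    (1,4)@(3, 9): e=[46,8,66] → X
    (1,5)@(3, 11): e=[30,0,90] → X  [on edge]
    (2,8)@(5, 17): e=[-30,0,150] → .  [on edge]
  covered (16 px):
    . . . . . .
    X . . . . .
    X X X . . .
    . X X X X .
    . X X X X .
    . X X X . .
    . . X . . .
    . . . . . .
    . . . . . .

Result: [8,6,106]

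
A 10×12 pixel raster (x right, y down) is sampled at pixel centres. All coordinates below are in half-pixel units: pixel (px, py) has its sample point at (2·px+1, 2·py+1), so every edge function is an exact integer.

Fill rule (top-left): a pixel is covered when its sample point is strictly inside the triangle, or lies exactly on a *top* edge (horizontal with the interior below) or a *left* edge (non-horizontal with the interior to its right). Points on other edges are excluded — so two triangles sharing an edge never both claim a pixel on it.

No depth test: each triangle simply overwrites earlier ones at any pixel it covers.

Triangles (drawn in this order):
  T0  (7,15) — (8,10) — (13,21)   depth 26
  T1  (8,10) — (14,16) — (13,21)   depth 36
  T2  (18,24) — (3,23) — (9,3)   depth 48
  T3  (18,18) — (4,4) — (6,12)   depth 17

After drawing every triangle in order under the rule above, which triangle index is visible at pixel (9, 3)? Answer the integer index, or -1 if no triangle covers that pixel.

T0:
  2·area = 36
  edge (7, 15)→(8, 10): d=(1,-5) top-left  bias=+0
  edge (8, 10)→(13, 21): d=(5,11) right/bottom  bias=-1
  edge (13, 21)→(7, 15): d=(-6,-6) top-left  bias=+0
    (4,2)@(9, 5): e=[0,-36,72] → ·  [on edge]
    (0,4)@(1, 9): e=[-36,72,0] → ·  [on edge]
    (1,5)@(3, 11): e=[-24,60,0] → ·  [on edge]
    (2,6)@(5, 13): e=[-12,48,0] → ·  [on edge]
    (4,6)@(9, 13): e=[8,4,24] → █
    (5,6)@(11, 13): e=[18,-18,36] → ·
    (3,7)@(7, 15): e=[0,36,0] → █  [on edge]
    (5,7)@(11, 15): e=[20,-8,24] → ·
    (3,8)@(7, 17): e=[2,46,-12] → ·
    (4,8)@(9, 17): e=[12,24,0] → █  [on edge]
    (5,8)@(11, 17): e=[22,2,12] → █
    (6,8)@(13, 17): e=[32,-20,24] → ·
    (5,9)@(11, 19): e=[24,12,0] → █  [on edge]
    (6,10)@(13, 21): e=[36,0,0] → ·  [on edge]
    (7,11)@(15, 23): e=[48,-12,0] → ·  [on edge]
  covered (6 px):
    · · · · · · · · · ·
    · · · · · · · · · ·
    · · · · · · · · · ·
    · · · · · · · · · ·
    · · · · · · · · · ·
    · · · · · · · · · ·
    · · · · █ · · · · ·
    · · · █ █ · · · · ·
    · · · · █ █ · · · ·
    · · · · · █ · · · ·
    · · · · · · · · · ·
    · · · · · · · · · ·
T1:
  2·area = 36
  edge (8, 10)→(14, 16): d=(6,6) right/bottom  bias=-1
  edge (14, 16)→(13, 21): d=(-1,5) right/bottom  bias=-1
  edge (13, 21)→(8, 10): d=(-5,-11) top-left  bias=+0
    (8,0)@(17, 1): e=[-108,0,144] → ·  [on edge]
    (0,1)@(1, 3): e=[0,78,-42] → ·  [on edge]
    (1,2)@(3, 5): e=[0,66,-30] → ·  [on edge]
    (2,3)@(5, 7): e=[0,54,-18] → ·  [on edge]
    (3,4)@(7, 9): e=[0,42,-6] → ·  [on edge]
    (4,5)@(9, 11): e=[0,30,6] → ·  [on edge]
    (7,5)@(15, 11): e=[-36,0,72] → ·  [on edge]
    (5,6)@(11, 13): e=[0,18,18] → ·  [on edge]
    (5,7)@(11, 15): e=[12,16,8] → █
    (6,7)@(13, 15): e=[0,6,30] → ·  [on edge]
    (5,8)@(11, 17): e=[24,14,-2] → ·
    (6,8)@(13, 17): e=[12,4,20] → █
    (7,8)@(15, 17): e=[0,-6,42] → ·  [on edge]
    (8,9)@(17, 19): e=[0,-18,54] → ·  [on edge]
    (6,10)@(13, 21): e=[36,0,0] → ·  [on edge]
    (9,10)@(19, 21): e=[0,-30,66] → ·  [on edge]
  covered (3 px):
    · · · · · · · · · ·
    · · · · · · · · · ·
    · · · · · · · · · ·
    · · · · · · · · · ·
    · · · · · · · · · ·
    · · · · · · · · · ·
    · · · · · · · · · ·
    · · · · · █ · · · ·
    · · · · · · █ · · ·
    · · · · · · █ · · ·
    · · · · · · · · · ·
    · · · · · · · · · ·
T2:
  2·area = 306
  edge (18, 24)→(3, 23): d=(-15,-1) top-left  bias=+0
  edge (3, 23)→(9, 3): d=(6,-20) top-left  bias=+0
  edge (9, 3)→(18, 24): d=(9,21) right/bottom  bias=-1
    (4,1)@(9, 3): e=[306,0,0] → ·  [on edge]
    (4,2)@(9, 5): e=[276,12,18] → █
    (5,2)@(11, 5): e=[278,52,-24] → ·
    (4,3)@(9, 7): e=[246,24,36] → █
    (5,3)@(11, 7): e=[248,64,-6] → ·
    (4,4)@(9, 9): e=[216,36,54] → █
    (5,4)@(11, 9): e=[218,76,12] → █
    (6,4)@(13, 9): e=[220,116,-30] → ·
    (3,5)@(7, 11): e=[184,8,114] → █
    (6,5)@(13, 11): e=[190,128,-12] → ·
    (3,6)@(7, 13): e=[154,20,132] → █
    (6,6)@(13, 13): e=[160,140,6] → █
    (7,8)@(15, 17): e=[102,204,0] → ·  [on edge]
    (1,11)@(3, 23): e=[0,0,306] → █  [on edge]
  covered (40 px):
    · · · · · · · · · ·
    · · · · · · · · · ·
    · · · · █ · · · · ·
    · · · · █ · · · · ·
    · · · · █ █ · · · ·
    · · · █ █ █ · · · ·
    · · · █ █ █ █ · · ·
    · · · █ █ █ █ · · ·
    · · █ █ █ █ █ · · ·
    · · █ █ █ █ █ █ · ·
    · · █ █ █ █ █ █ · ·
    · █ █ █ █ █ █ █ █ ·
T3:
  2·area = 84  (B↔C swapped to make it positive)
  edge (18, 18)→(6, 12): d=(-12,-6) top-left  bias=+0
  edge (6, 12)→(4, 4): d=(-2,-8) top-left  bias=+0
  edge (4, 4)→(18, 18): d=(14,14) right/bottom  bias=-1
    (0,0)@(1, 1): e=[102,-18,0] → ·  [on edge]
    (1,1)@(3, 3): e=[90,-6,0] → ·  [on edge]
    (2,2)@(5, 5): e=[78,6,0] → ·  [on edge]
    (2,3)@(5, 7): e=[54,2,28] → █
    (3,3)@(7, 7): e=[66,18,0] → ·  [on edge]
    (2,4)@(5, 9): e=[30,-2,56] → ·
    (3,4)@(7, 9): e=[42,14,28] → █
    (4,4)@(9, 9): e=[54,30,0] → ·  [on edge]
    (3,5)@(7, 11): e=[18,10,56] → █
    (4,5)@(9, 11): e=[30,26,28] → █
    (5,5)@(11, 11): e=[42,42,0] → ·  [on edge]
    (3,6)@(7, 13): e=[-6,6,84] → ·
    (6,6)@(13, 13): e=[30,54,0] → ·  [on edge]
    (7,7)@(15, 15): e=[18,66,0] → ·  [on edge]
    (8,8)@(17, 17): e=[6,78,0] → ·  [on edge]
    (9,9)@(19, 19): e=[-6,90,0] → ·  [on edge]
  covered (7 px):
    · · · · · · · · · ·
    · · · · · · · · · ·
    · · · · · · · · · ·
    · · █ · · · · · · ·
    · · · █ · · · · · ·
    · · · █ █ · · · · ·
    · · · · █ █ · · · ·
    · · · · · · █ · · ·
    · · · · · · · · · ·
    · · · · · · · · · ·
    · · · · · · · · · ·
    · · · · · · · · · ·

Z-buffer (winner per pixel, '.' = empty):
  . . . . . . . . . .
  . . . . . . . . . .
  . . . . 2 . . . . .
  . . 3 . 2 . . . . .
  . . . 3 2 2 . . . .
  . . . 3 3 2 . . . .
  . . . 2 3 3 2 . . .
  . . . 2 2 2 3 . . .
  . . 2 2 2 2 2 . . .
  . . 2 2 2 2 2 2 . .
  . . 2 2 2 2 2 2 . .
  . 2 2 2 2 2 2 2 2 .

Final: -1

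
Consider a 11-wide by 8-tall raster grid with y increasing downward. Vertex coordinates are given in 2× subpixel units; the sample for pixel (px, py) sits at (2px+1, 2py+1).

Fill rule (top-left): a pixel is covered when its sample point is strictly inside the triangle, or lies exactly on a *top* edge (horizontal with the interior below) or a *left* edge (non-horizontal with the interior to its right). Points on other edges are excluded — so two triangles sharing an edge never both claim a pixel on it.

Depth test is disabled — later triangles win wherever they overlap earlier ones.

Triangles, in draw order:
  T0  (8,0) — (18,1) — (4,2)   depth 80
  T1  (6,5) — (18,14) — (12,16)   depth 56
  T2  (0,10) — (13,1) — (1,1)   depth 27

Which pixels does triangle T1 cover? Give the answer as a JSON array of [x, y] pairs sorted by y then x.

T0:
  2·area = 24
  edge (8, 0)→(18, 1): d=(10,1) right/bottom  bias=-1
  edge (18, 1)→(4, 2): d=(-14,1) right/bottom  bias=-1
  edge (4, 2)→(8, 0): d=(4,-2) top-left  bias=+0
    (3,0)@(7, 1): e=[11,11,2] → █
    (4,0)@(9, 1): e=[9,9,6] → █
    (5,0)@(11, 1): e=[7,7,10] → █
    (6,0)@(13, 1): e=[5,5,14] → █
    (7,0)@(15, 1): e=[3,3,18] → █
    (8,0)@(17, 1): e=[1,1,22] → █
    (9,0)@(19, 1): e=[-1,-1,26] → ·
    (3,1)@(7, 3): e=[31,-17,10] → ·
    (4,1)@(9, 3): e=[29,-19,14] → ·
    (5,1)@(11, 3): e=[27,-21,18] → ·
    (6,1)@(13, 3): e=[25,-23,22] → ·
    (7,1)@(15, 3): e=[23,-25,26] → ·
  covered (6 px):
    · · · █ █ █ █ █ █ · ·
    · · · · · · · · · · ·
    · · · · · · · · · · ·
    · · · · · · · · · · ·
    · · · · · · · · · · ·
    · · · · · · · · · · ·
    · · · · · · · · · · ·
    · · · · · · · · · · ·
T1:
  2·area = 78
  edge (6, 5)→(18, 14): d=(12,9) right/bottom  bias=-1
  edge (18, 14)→(12, 16): d=(-6,2) right/bottom  bias=-1
  edge (12, 16)→(6, 5): d=(-6,-11) top-left  bias=+0
    (4,4)@(9, 9): e=[21,48,9] → █
    (5,4)@(11, 9): e=[3,44,31] → █
    (6,4)@(13, 9): e=[-15,40,53] → ·
    (4,5)@(9, 11): e=[45,36,-3] → ·
    (5,5)@(11, 11): e=[27,32,19] → █
    (6,5)@(13, 11): e=[9,28,41] → █
    (7,5)@(15, 11): e=[-9,24,63] → ·
    (5,6)@(11, 13): e=[51,20,7] → █
    (7,6)@(15, 13): e=[15,12,51] → █
    (8,6)@(17, 13): e=[-3,8,73] → ·
    (10,6)@(21, 13): e=[-39,0,117] → ·  [on edge]
    (5,7)@(11, 15): e=[75,8,-5] → ·
    (7,7)@(15, 15): e=[39,0,39] → ·  [on edge]
  covered (8 px):
    · · · · · · · · · · ·
    · · · · · · · · · · ·
    · · · · · · · · · · ·
    · · · · · · · · · · ·
    · · · · █ █ · · · · ·
    · · · · · █ █ · · · ·
    · · · · · █ █ █ · · ·
    · · · · · · █ · · · ·
T2:
  2·area = 108  (B↔C swapped to make it positive)
  edge (0, 10)→(1, 1): d=(1,-9) top-left  bias=+0
  edge (1, 1)→(13, 1): d=(12,0) top-left  bias=+0
  edge (13, 1)→(0, 10): d=(-13,9) right/bottom  bias=-1
    (0,0)@(1, 1): e=[0,0,108] → █  [on edge]
    (1,0)@(3, 1): e=[18,0,90] → █  [on edge]
    (2,0)@(5, 1): e=[36,0,72] → █  [on edge]
    (3,0)@(7, 1): e=[54,0,54] → █  [on edge]
    (4,0)@(9, 1): e=[72,0,36] → █  [on edge]
    (5,0)@(11, 1): e=[90,0,18] → █  [on edge]
    (6,0)@(13, 1): e=[108,0,0] → ·  [on edge]
    (7,0)@(15, 1): e=[126,0,-18] → ·  [on edge]
    (8,0)@(17, 1): e=[144,0,-36] → ·  [on edge]
    (9,0)@(19, 1): e=[162,0,-54] → ·  [on edge]
    (10,0)@(21, 1): e=[180,0,-72] → ·  [on edge]
    (0,1)@(1, 3): e=[2,24,82] → █
  covered (18 px):
    █ █ █ █ █ █ · · · · ·
    █ █ █ █ █ · · · · · ·
    █ █ █ █ · · · · · · ·
    █ █ · · · · · · · · ·
    █ · · · · · · · · · ·
    · · · · · · · · · · ·
    · · · · · · · · · · ·
    · · · · · · · · · · ·

Result: [[4,4],[5,4],[5,5],[6,5],[5,6],[6,6],[7,6],[6,7]]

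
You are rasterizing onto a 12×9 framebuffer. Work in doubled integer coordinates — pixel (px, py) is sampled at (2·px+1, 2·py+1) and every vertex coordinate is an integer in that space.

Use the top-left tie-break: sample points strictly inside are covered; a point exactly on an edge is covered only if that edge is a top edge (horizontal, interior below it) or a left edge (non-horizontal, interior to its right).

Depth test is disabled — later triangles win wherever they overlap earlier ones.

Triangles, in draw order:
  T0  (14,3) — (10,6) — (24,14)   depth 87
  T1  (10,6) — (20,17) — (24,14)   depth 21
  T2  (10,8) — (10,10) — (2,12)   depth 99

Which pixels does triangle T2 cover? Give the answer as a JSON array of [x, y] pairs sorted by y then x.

T0:
  2·area = 74  (B↔C swapped to make it positive)
  edge (14, 3)→(24, 14): d=(10,11) right/bottom  bias=-1
  edge (24, 14)→(10, 6): d=(-14,-8) top-left  bias=+0
  edge (10, 6)→(14, 3): d=(4,-3) top-left  bias=+0
    (6,2)@(13, 5): e=[31,38,5] → X
    (7,2)@(15, 5): e=[9,54,11] → X
    (8,2)@(17, 5): e=[-13,70,17] → .
    (6,3)@(13, 7): e=[51,10,13] → X
    (8,3)@(17, 7): e=[7,42,25] → X
    (9,3)@(19, 7): e=[-15,58,31] → .
    (6,4)@(13, 9): e=[71,-18,21] → .
    (7,4)@(15, 9): e=[49,-2,27] → .
    (8,4)@(17, 9): e=[27,14,33] → X
    (9,4)@(19, 9): e=[5,30,39] → X
    (10,4)@(21, 9): e=[-17,46,45] → .
    (8,5)@(17, 11): e=[47,-14,41] → .
  covered (10 px):
    . . . . . . . . . . . .
    . . . . . . . . . . . .
    . . . . . . X X . . . .
    . . . . . . X X X . . .
    . . . . . . . . X X . .
    . . . . . . . . . X X .
    . . . . . . . . . . . X
    . . . . . . . . . . . .
    . . . . . . . . . . . .
T1:
  2·area = 74  (B↔C swapped to make it positive)
  edge (10, 6)→(24, 14): d=(14,8) right/bottom  bias=-1
  edge (24, 14)→(20, 17): d=(-4,3) right/bottom  bias=-1
  edge (20, 17)→(10, 6): d=(-10,-11) top-left  bias=+0
    (5,3)@(11, 7): e=[6,67,1] → X
    (6,3)@(13, 7): e=[-10,61,23] → .
    (5,4)@(11, 9): e=[34,59,-19] → .
    (6,4)@(13, 9): e=[18,53,3] → X
    (7,4)@(15, 9): e=[2,47,25] → X
    (8,4)@(17, 9): e=[-14,41,47] → .
    (6,5)@(13, 11): e=[46,45,-17] → .
    (7,5)@(15, 11): e=[30,39,5] → X
    (8,5)@(17, 11): e=[14,33,27] → X
    (9,5)@(19, 11): e=[-2,27,49] → .
    (7,6)@(15, 13): e=[58,31,-15] → .
    (8,6)@(17, 13): e=[42,25,7] → X
  covered (10 px):
    . . . . . . . . . . . .
    . . . . . . . . . . . .
    . . . . . . . . . . . .
    . . . . . X . . . . . .
    . . . . . . X X . . . .
    . . . . . . . X X . . .
    . . . . . . . . X X X .
    . . . . . . . . . X X .
    . . . . . . . . . . . .
T2:
  2·area = 16
  edge (10, 8)→(10, 10): d=(0,2) right/bottom  bias=-1
  edge (10, 10)→(2, 12): d=(-8,2) right/bottom  bias=-1
  edge (2, 12)→(10, 8): d=(8,-4) top-left  bias=+0
    (4,4)@(9, 9): e=[2,10,4] → X
    (5,4)@(11, 9): e=[-2,6,12] → .
    (2,5)@(5, 11): e=[10,2,4] → X
    (3,5)@(7, 11): e=[6,-2,12] → .
    (4,5)@(9, 11): e=[2,-6,20] → .
    (2,6)@(5, 13): e=[10,-14,20] → .
  covered (2 px):
    . . . . . . . . . . . .
    . . . . . . . . . . . .
    . . . . . . . . . . . .
    . . . . . . . . . . . .
    . . . . X . . . . . . .
    . . X . . . . . . . . .
    . . . . . . . . . . . .
    . . . . . . . . . . . .
    . . . . . . . . . . . .

Result: [[4,4],[2,5]]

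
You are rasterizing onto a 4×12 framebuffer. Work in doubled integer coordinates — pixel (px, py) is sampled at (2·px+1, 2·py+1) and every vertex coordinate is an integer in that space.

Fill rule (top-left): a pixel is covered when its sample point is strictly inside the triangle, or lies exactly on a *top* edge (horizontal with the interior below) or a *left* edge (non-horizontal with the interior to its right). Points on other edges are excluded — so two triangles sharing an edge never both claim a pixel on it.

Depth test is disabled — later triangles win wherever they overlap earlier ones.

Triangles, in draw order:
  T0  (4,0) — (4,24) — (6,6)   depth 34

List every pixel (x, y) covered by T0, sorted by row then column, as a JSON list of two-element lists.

T0:
  2·area = 48  (B↔C swapped to make it positive)
  edge (4, 0)→(6, 6): d=(2,6) right/bottom  bias=-1
  edge (6, 6)→(4, 24): d=(-2,18) right/bottom  bias=-1
  edge (4, 24)→(4, 0): d=(0,-24) top-left  bias=+0
    (2,1)@(5, 3): e=[0,24,24] → ·  [on edge]
    (2,2)@(5, 5): e=[4,20,24] → #
    (3,2)@(7, 5): e=[-8,-16,72] → ·
    (2,3)@(5, 7): e=[8,16,24] → #
    (3,3)@(7, 7): e=[-4,-20,72] → ·
    (2,4)@(5, 9): e=[12,12,24] → #
    (3,4)@(7, 9): e=[0,-24,72] → ·  [on edge]
    (2,5)@(5, 11): e=[16,8,24] → #
    (3,5)@(7, 11): e=[4,-28,72] → ·
    (2,6)@(5, 13): e=[20,4,24] → #
    (3,6)@(7, 13): e=[8,-32,72] → ·
    (2,7)@(5, 15): e=[24,0,24] → ·  [on edge]
  covered (5 px):
    · · · ·
    · · · ·
    · · # ·
    · · # ·
    · · # ·
    · · # ·
    · · # ·
    · · · ·
    · · · ·
    · · · ·
    · · · ·
    · · · ·

Result: [[2,2],[2,3],[2,4],[2,5],[2,6]]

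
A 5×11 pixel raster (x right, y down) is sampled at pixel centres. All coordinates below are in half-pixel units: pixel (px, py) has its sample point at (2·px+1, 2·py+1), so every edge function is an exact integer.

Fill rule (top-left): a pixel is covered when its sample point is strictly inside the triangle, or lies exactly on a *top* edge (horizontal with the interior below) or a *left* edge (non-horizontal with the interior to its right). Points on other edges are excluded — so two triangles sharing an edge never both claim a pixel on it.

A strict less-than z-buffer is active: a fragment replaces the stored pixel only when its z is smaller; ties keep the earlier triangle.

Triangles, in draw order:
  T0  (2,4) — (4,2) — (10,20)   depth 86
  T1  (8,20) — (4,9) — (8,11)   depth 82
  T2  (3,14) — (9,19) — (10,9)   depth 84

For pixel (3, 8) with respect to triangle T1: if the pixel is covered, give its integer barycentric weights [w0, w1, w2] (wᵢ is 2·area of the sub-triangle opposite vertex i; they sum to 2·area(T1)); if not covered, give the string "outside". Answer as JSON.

T0:
  2·area = 48
  edge (2, 4)→(4, 2): d=(2,-2) top-left  bias=+0
  edge (4, 2)→(10, 20): d=(6,18) right/bottom  bias=-1
  edge (10, 20)→(2, 4): d=(-8,-16) top-left  bias=+0
    (2,0)@(5, 1): e=[0,-24,72] → ·  [on edge]
    (1,1)@(3, 3): e=[0,24,24] → #  [on edge]
    (2,1)@(5, 3): e=[4,-12,56] → ·
    (0,2)@(1, 5): e=[0,72,-24] → ·  [on edge]
    (1,2)@(3, 5): e=[4,36,8] → #
    (2,2)@(5, 5): e=[8,0,40] → ·  [on edge]
    (1,3)@(3, 7): e=[8,48,-8] → ·
    (2,3)@(5, 7): e=[12,12,24] → #
    (3,3)@(7, 7): e=[16,-24,56] → ·
    (2,4)@(5, 9): e=[16,24,8] → #
    (3,4)@(7, 9): e=[20,-12,40] → ·
    (2,5)@(5, 11): e=[20,36,-8] → ·
    (3,5)@(7, 11): e=[24,0,24] → ·  [on edge]
    (4,8)@(9, 17): e=[40,0,8] → ·  [on edge]
  covered (5 px):
    · · · · ·
    · # · · ·
    · # · · ·
    · · # · ·
    · · # · ·
    · · · · ·
    · · · # ·
    · · · · ·
    · · · · ·
    · · · · ·
    · · · · ·
T1:
  2·area = 36
  edge (8, 20)→(4, 9): d=(-4,-11) top-left  bias=+0
  edge (4, 9)→(8, 11): d=(4,2) right/bottom  bias=-1
  edge (8, 11)→(8, 20): d=(0,9) right/bottom  bias=-1
    (2,5)@(5, 11): e=[3,6,27] → #
    (3,5)@(7, 11): e=[25,2,9] → #
    (4,5)@(9, 11): e=[47,-2,-9] → ·
    (2,6)@(5, 13): e=[-5,14,27] → ·
    (3,6)@(7, 13): e=[17,10,9] → #
    (4,6)@(9, 13): e=[39,6,-9] → ·
    (3,7)@(7, 15): e=[9,18,9] → #
    (4,7)@(9, 15): e=[31,14,-9] → ·
    (3,8)@(7, 17): e=[1,26,9] → #
    (4,8)@(9, 17): e=[23,22,-9] → ·
    (3,9)@(7, 19): e=[-7,34,9] → ·
  covered (5 px):
    · · · · ·
    · · · · ·
    · · · · ·
    · · · · ·
    · · · · ·
    · · # # ·
    · · · # ·
    · · · # ·
    · · · # ·
    · · · · ·
    · · · · ·
T2:
  2·area = 65  (B↔C swapped to make it positive)
  edge (3, 14)→(10, 9): d=(7,-5) top-left  bias=+0
  edge (10, 9)→(9, 19): d=(-1,10) right/bottom  bias=-1
  edge (9, 19)→(3, 14): d=(-6,-5) top-left  bias=+0
    (4,5)@(9, 11): e=[9,8,48] → #
    (2,6)@(5, 13): e=[3,46,16] → #
    (3,6)@(7, 13): e=[13,26,26] → #
    (2,7)@(5, 15): e=[17,44,4] → #
    (2,8)@(5, 17): e=[31,42,-8] → ·
    (3,8)@(7, 17): e=[41,22,2] → #
    (3,9)@(7, 19): e=[55,20,-10] → ·
    (4,9)@(9, 19): e=[65,0,0] → ·  [on edge]
  covered (9 px):
    · · · · ·
    · · · · ·
    · · · · ·
    · · · · ·
    · · · · ·
    · · · · #
    · · # # #
    · · # # #
    · · · # #
    · · · · ·
    · · · · ·

Final: [26,9,1]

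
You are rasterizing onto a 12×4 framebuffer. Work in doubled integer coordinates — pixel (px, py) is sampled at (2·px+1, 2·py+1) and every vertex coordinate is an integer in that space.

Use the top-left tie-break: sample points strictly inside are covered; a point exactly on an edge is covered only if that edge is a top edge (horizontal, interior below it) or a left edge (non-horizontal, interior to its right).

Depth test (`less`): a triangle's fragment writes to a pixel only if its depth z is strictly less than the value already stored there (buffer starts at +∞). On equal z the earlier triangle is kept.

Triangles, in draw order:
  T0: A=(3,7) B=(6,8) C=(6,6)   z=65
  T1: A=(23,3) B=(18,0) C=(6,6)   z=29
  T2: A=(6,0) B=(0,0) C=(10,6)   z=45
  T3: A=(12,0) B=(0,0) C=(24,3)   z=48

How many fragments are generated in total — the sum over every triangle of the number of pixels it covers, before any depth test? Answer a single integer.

T0:
  2·area = 6  (B↔C swapped to make it positive)
  edge (3, 7)→(6, 6): d=(3,-1) top-left  bias=+0
  edge (6, 6)→(6, 8): d=(0,2) right/bottom  bias=-1
  edge (6, 8)→(3, 7): d=(-3,-1) top-left  bias=+0
    (10,0)@(21, 1): e=[0,-30,36] → .  [on edge]
    (7,1)@(15, 3): e=[0,-18,24] → .  [on edge]
    (4,2)@(9, 5): e=[0,-6,12] → .  [on edge]
    (1,3)@(3, 7): e=[0,6,0] → X  [on edge]
    (2,3)@(5, 7): e=[2,2,2] → X
    (3,3)@(7, 7): e=[4,-2,4] → .
  covered (2 px):
    . . . . . . . . . . . .
    . . . . . . . . . . . .
    . . . . . . . . . . . .
    . X X . . . . . . . . .
T1:
  2·area = 66  (B↔C swapped to make it positive)
  edge (23, 3)→(6, 6): d=(-17,3) right/bottom  bias=-1
  edge (6, 6)→(18, 0): d=(12,-6) top-left  bias=+0
  edge (18, 0)→(23, 3): d=(5,3) right/bottom  bias=-1
    (8,0)@(17, 1): e=[52,6,8] → X
    (9,0)@(19, 1): e=[46,18,2] → X
    (10,0)@(21, 1): e=[40,30,-4] → .
    (6,1)@(13, 3): e=[30,6,30] → X
    (7,1)@(15, 3): e=[24,18,24] → X
    (10,1)@(21, 3): e=[6,54,6] → X
    (11,1)@(23, 3): e=[0,66,0] → .  [on edge]
    (4,2)@(9, 5): e=[8,6,52] → X
    (5,2)@(11, 5): e=[2,18,46] → X
    (6,2)@(13, 5): e=[-4,30,40] → .
    (7,2)@(15, 5): e=[-10,42,34] → .
    (8,2)@(17, 5): e=[-16,54,28] → .
  covered (9 px):
    . . . . . . . . X X . .
    . . . . . . X X X X X .
    . . . . X X . . . . . .
    . . . . . . . . . . . .
T2:
  2·area = 36  (B↔C swapped to make it positive)
  edge (6, 0)→(10, 6): d=(4,6) right/bottom  bias=-1
  edge (10, 6)→(0, 0): d=(-10,-6) top-left  bias=+0
  edge (0, 0)→(6, 0): d=(6,0) top-left  bias=+0
    (1,0)@(3, 1): e=[22,8,6] → X
    (2,0)@(5, 1): e=[10,20,6] → X
    (3,0)@(7, 1): e=[-2,32,6] → .
    (1,1)@(3, 3): e=[30,-12,18] → .
    (2,1)@(5, 3): e=[18,0,18] → X  [on edge]
    (3,1)@(7, 3): e=[6,12,18] → X
    (4,1)@(9, 3): e=[-6,24,18] → .
    (2,2)@(5, 5): e=[26,-20,30] → .
    (3,2)@(7, 5): e=[14,-8,30] → .
    (4,2)@(9, 5): e=[2,4,30] → X
    (5,2)@(11, 5): e=[-10,16,30] → .
    (4,3)@(9, 7): e=[10,-16,42] → .
  covered (5 px):
    . X X . . . . . . . . .
    . . X X . . . . . . . .
    . . . . X . . . . . . .
    . . . . . . . . . . . .
T3:
  2·area = 36  (B↔C swapped to make it positive)
  edge (12, 0)→(24, 3): d=(12,3) right/bottom  bias=-1
  edge (24, 3)→(0, 0): d=(-24,-3) top-left  bias=+0
  edge (0, 0)→(12, 0): d=(12,0) top-left  bias=+0
    (4,0)@(9, 1): e=[21,3,12] → X
    (5,0)@(11, 1): e=[15,9,12] → X
    (6,0)@(13, 1): e=[9,15,12] → X
    (7,0)@(15, 1): e=[3,21,12] → X
    (8,0)@(17, 1): e=[-3,27,12] → .
    (4,1)@(9, 3): e=[45,-45,36] → .
    (5,1)@(11, 3): e=[39,-39,36] → .
    (6,1)@(13, 3): e=[33,-33,36] → .
    (7,1)@(15, 3): e=[27,-27,36] → .
  covered (4 px):
    . . . . X X X X . . . .
    . . . . . . . . . . . .
    . . . . . . . . . . . .
    . . . . . . . . . . . .

Final: 20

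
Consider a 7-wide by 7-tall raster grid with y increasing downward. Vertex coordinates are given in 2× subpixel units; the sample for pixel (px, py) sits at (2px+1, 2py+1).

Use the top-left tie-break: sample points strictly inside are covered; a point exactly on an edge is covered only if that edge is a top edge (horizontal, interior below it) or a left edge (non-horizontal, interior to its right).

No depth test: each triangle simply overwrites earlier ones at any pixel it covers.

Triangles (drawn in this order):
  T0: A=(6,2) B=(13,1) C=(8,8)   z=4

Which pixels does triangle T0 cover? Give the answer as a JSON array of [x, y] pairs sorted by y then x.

T0:
  2·area = 44
  edge (6, 2)→(13, 1): d=(7,-1) top-left  bias=+0
  edge (13, 1)→(8, 8): d=(-5,7) right/bottom  bias=-1
  edge (8, 8)→(6, 2): d=(-2,-6) top-left  bias=+0
    (6,0)@(13, 1): e=[0,0,44] → ·  [on edge]
    (3,1)@(7, 3): e=[8,32,4] → █
    (4,1)@(9, 3): e=[10,18,16] → █
    (5,1)@(11, 3): e=[12,4,28] → █
    (6,1)@(13, 3): e=[14,-10,40] → ·
    (3,2)@(7, 5): e=[22,22,0] → █  [on edge]
    (5,2)@(11, 5): e=[26,-6,24] → ·
    (3,3)@(7, 7): e=[36,12,-4] → ·
    (4,3)@(9, 7): e=[38,-2,8] → ·
    (4,5)@(9, 11): e=[66,-22,0] → ·  [on edge]
  covered (5 px):
    · · · · · · ·
    · · · █ █ █ ·
    · · · █ █ · ·
    · · · · · · ·
    · · · · · · ·
    · · · · · · ·
    · · · · · · ·

Result: [[3,1],[4,1],[5,1],[3,2],[4,2]]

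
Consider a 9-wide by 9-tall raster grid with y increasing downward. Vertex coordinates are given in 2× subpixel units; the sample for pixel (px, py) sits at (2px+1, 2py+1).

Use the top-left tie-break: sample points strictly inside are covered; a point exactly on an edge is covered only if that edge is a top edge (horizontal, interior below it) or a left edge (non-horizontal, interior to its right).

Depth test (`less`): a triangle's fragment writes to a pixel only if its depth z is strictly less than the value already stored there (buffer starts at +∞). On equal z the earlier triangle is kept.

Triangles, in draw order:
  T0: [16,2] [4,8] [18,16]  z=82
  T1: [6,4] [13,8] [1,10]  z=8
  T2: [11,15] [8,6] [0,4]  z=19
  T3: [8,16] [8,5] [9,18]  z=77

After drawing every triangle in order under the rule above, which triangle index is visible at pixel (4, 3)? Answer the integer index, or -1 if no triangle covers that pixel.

T0:
  2·area = 180  (B↔C swapped to make it positive)
  edge (16, 2)→(18, 16): d=(2,14) right/bottom  bias=-1
  edge (18, 16)→(4, 8): d=(-14,-8) top-left  bias=+0
  edge (4, 8)→(16, 2): d=(12,-6) top-left  bias=+0
    (7,1)@(15, 3): e=[16,158,6] → X
    (8,1)@(17, 3): e=[-12,174,18] → .
    (5,2)@(11, 5): e=[76,98,6] → X
    (6,2)@(13, 5): e=[48,114,18] → X
    (8,2)@(17, 5): e=[-8,146,42] → .
    (3,3)@(7, 7): e=[136,38,6] → X
    (4,3)@(9, 7): e=[108,54,18] → X
    (8,3)@(17, 7): e=[-4,118,66] → .
    (3,4)@(7, 9): e=[140,10,30] → X
    (8,4)@(17, 9): e=[0,90,90] → .  [on edge]
    (3,5)@(7, 11): e=[144,-18,54] → .
    (4,5)@(9, 11): e=[116,-2,66] → .
  covered (22 px):
    . . . . . . . . .
    . . . . . . . X .
    . . . . . X X X .
    . . . X X X X X .
    . . . X X X X X .
    . . . . . X X X X
    . . . . . . X X X
    . . . . . . . . X
    . . . . . . . . .
T1:
  2·area = 62
  edge (6, 4)→(13, 8): d=(7,4) right/bottom  bias=-1
  edge (13, 8)→(1, 10): d=(-12,2) right/bottom  bias=-1
  edge (1, 10)→(6, 4): d=(5,-6) top-left  bias=+0
    (3,2)@(7, 5): e=[3,48,11] → X
    (4,2)@(9, 5): e=[-5,44,23] → .
    (2,3)@(5, 7): e=[25,28,9] → X
    (4,3)@(9, 7): e=[9,20,33] → X
    (5,3)@(11, 7): e=[1,16,45] → X
    (6,3)@(13, 7): e=[-7,12,57] → .
    (1,4)@(3, 9): e=[47,8,7] → X
    (3,4)@(7, 9): e=[31,0,31] → .  [on edge]
    (4,4)@(9, 9): e=[23,-4,43] → .
    (5,4)@(11, 9): e=[15,-8,55] → .
    (1,5)@(3, 11): e=[61,-16,17] → .
    (2,5)@(5, 11): e=[53,-20,29] → .
  covered (7 px):
    . . . . . . . . .
    . . . . . . . . .
    . . . X . . . . .
    . . X X X X . . .
    . X X . . . . . .
    . . . . . . . . .
    . . . . . . . . .
    . . . . . . . . .
    . . . . . . . . .
T2:
  2·area = 66  (B↔C swapped to make it positive)
  edge (11, 15)→(0, 4): d=(-11,-11) top-left  bias=+0
  edge (0, 4)→(8, 6): d=(8,2) right/bottom  bias=-1
  edge (8, 6)→(11, 15): d=(3,9) right/bottom  bias=-1
    (3,1)@(7, 3): e=[88,-22,0] → .  [on edge]
    (0,2)@(1, 5): e=[0,6,60] → X  [on edge]
    (1,2)@(3, 5): e=[22,2,42] → X
    (2,2)@(5, 5): e=[44,-2,24] → .
    (0,3)@(1, 7): e=[-22,22,66] → .
    (1,3)@(3, 7): e=[0,18,48] → X  [on edge]
    (2,3)@(5, 7): e=[22,14,30] → X
    (3,3)@(7, 7): e=[44,10,12] → X
    (4,3)@(9, 7): e=[66,6,-6] → .
    (1,4)@(3, 9): e=[-22,34,54] → .
    (2,4)@(5, 9): e=[0,30,36] → X  [on edge]
    (4,4)@(9, 9): e=[44,22,0] → .  [on edge]
    (3,5)@(7, 11): e=[0,42,24] → X  [on edge]
    (4,6)@(9, 13): e=[0,54,12] → X  [on edge]
    (5,7)@(11, 15): e=[0,66,0] → .  [on edge]
    (6,8)@(13, 17): e=[0,78,-12] → .  [on edge]
  covered (10 px):
    . . . . . . . . .
    . . . . . . . . .
    X X . . . . . . .
    . X X X . . . . .
    . . X X . . . . .
    . . . X X . . . .
    . . . . X . . . .
    . . . . . . . . .
    . . . . . . . . .
T3:
  2·area = 11
  edge (8, 16)→(8, 5): d=(0,-11) top-left  bias=+0
  edge (8, 5)→(9, 18): d=(1,13) right/bottom  bias=-1
  edge (9, 18)→(8, 16): d=(-1,-2) top-left  bias=+0
  covered (0 px):
    . . . . . . . . .
    . . . . . . . . .
    . . . . . . . . .
    . . . . . . . . .
    . . . . . . . . .
    . . . . . . . . .
    . . . . . . . . .
    . . . . . . . . .
    . . . . . . . . .

Z-buffer (winner per pixel, '.' = empty):
  . . . . . . . . .
  . . . . . . . 0 .
  2 2 . 1 . 0 0 0 .
  . 2 1 1 1 1 0 0 .
  . 1 1 2 0 0 0 0 .
  . . . 2 2 0 0 0 0
  . . . . 2 . 0 0 0
  . . . . . . . . 0
  . . . . . . . . .

Final: 1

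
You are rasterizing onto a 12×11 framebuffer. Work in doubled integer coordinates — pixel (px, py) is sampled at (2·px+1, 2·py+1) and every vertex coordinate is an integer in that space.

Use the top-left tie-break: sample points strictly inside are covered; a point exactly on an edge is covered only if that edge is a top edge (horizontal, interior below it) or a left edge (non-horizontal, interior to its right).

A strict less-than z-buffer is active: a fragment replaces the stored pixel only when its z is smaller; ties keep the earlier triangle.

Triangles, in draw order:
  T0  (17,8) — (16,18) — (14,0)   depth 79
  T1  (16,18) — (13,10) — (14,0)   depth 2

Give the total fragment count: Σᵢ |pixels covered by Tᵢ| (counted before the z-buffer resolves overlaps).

T0:
  2·area = 38
  edge (17, 8)→(16, 18): d=(-1,10) right/bottom  bias=-1
  edge (16, 18)→(14, 0): d=(-2,-18) top-left  bias=+0
  edge (14, 0)→(17, 8): d=(3,8) right/bottom  bias=-1
    (7,1)@(15, 3): e=[25,12,1] → #
    (8,1)@(17, 3): e=[5,48,-15] → ·
    (7,2)@(15, 5): e=[23,8,7] → #
    (8,2)@(17, 5): e=[3,44,-9] → ·
    (7,3)@(15, 7): e=[21,4,13] → #
    (8,3)@(17, 7): e=[1,40,-3] → ·
    (7,4)@(15, 9): e=[19,0,19] → #  [on edge]
    (8,4)@(17, 9): e=[-1,36,3] → ·
    (7,5)@(15, 11): e=[17,-4,25] → ·
  covered (4 px):
    · · · · · · · · · · · ·
    · · · · · · · # · · · ·
    · · · · · · · # · · · ·
    · · · · · · · # · · · ·
    · · · · · · · # · · · ·
    · · · · · · · · · · · ·
    · · · · · · · · · · · ·
    · · · · · · · · · · · ·
    · · · · · · · · · · · ·
    · · · · · · · · · · · ·
    · · · · · · · · · · · ·
T1:
  2·area = 38
  edge (16, 18)→(13, 10): d=(-3,-8) top-left  bias=+0
  edge (13, 10)→(14, 0): d=(1,-10) top-left  bias=+0
  edge (14, 0)→(16, 18): d=(2,18) right/bottom  bias=-1
    (7,4)@(15, 9): e=[19,19,0] → ·  [on edge]
    (7,5)@(15, 11): e=[13,21,4] → #
    (8,5)@(17, 11): e=[29,41,-32] → ·
    (7,6)@(15, 13): e=[7,23,8] → #
    (8,6)@(17, 13): e=[23,43,-28] → ·
    (7,7)@(15, 15): e=[1,25,12] → #
    (8,7)@(17, 15): e=[17,45,-24] → ·
    (7,8)@(15, 17): e=[-5,27,16] → ·
  covered (3 px):
    · · · · · · · · · · · ·
    · · · · · · · · · · · ·
    · · · · · · · · · · · ·
    · · · · · · · · · · · ·
    · · · · · · · · · · · ·
    · · · · · · · # · · · ·
    · · · · · · · # · · · ·
    · · · · · · · # · · · ·
    · · · · · · · · · · · ·
    · · · · · · · · · · · ·
    · · · · · · · · · · · ·

Final: 7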